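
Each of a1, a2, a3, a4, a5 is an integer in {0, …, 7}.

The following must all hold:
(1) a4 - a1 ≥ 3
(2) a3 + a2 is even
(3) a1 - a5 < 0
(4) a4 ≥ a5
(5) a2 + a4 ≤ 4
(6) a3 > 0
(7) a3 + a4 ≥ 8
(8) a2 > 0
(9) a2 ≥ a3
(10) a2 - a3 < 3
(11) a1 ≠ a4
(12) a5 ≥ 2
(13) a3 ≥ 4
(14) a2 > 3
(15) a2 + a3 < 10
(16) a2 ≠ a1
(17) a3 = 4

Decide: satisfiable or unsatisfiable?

Unsatisfiable

From constraints 9 and 13: a2 ≥ a3 ≥ 4. From constraints 4 and 12: a4 ≥ a5 ≥ 2. Hence a2 + a4 ≥ 6. But constraint 5 requires a2 + a4 ≤ 4, and 4 < 6. Contradiction.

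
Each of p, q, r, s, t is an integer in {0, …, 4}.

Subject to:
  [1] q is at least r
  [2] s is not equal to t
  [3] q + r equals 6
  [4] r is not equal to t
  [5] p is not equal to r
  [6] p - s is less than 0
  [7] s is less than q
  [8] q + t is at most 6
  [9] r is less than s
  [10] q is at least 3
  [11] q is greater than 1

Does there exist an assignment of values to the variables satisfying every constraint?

The assignment p = 1, q = 4, r = 2, s = 3, t = 1 works:
  constraint 3 holds since q + r = 6.
  constraint 6 holds since p - s = -2.
The rest check out directly.

Satisfiable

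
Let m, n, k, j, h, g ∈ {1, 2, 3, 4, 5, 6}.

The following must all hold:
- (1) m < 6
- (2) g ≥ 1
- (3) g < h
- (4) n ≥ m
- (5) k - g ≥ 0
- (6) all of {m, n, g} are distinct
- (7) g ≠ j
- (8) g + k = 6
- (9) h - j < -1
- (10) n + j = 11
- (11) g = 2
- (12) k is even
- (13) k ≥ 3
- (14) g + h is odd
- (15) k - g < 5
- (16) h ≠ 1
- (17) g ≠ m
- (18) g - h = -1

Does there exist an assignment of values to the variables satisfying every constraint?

Setting (m, n, k, j, h, g) = (1, 5, 4, 6, 3, 2) satisfies everything: constraint 5: k - g = 2; constraint 8: g + k = 6; constraint 9: h - j = -3, and the others follow.

Satisfiable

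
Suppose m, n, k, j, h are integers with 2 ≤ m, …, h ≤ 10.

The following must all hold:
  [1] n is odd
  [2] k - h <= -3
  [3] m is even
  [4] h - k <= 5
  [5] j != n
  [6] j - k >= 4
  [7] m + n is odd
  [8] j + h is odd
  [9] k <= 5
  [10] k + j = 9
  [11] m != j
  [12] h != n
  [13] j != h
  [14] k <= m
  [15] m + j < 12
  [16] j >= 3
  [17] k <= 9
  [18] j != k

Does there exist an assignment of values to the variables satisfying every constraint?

Satisfiable

The assignment m = 2, n = 3, k = 2, j = 7, h = 6 works:
  constraint 2 holds since k - h = -4.
  constraint 4 holds since h - k = 4.
The rest check out directly.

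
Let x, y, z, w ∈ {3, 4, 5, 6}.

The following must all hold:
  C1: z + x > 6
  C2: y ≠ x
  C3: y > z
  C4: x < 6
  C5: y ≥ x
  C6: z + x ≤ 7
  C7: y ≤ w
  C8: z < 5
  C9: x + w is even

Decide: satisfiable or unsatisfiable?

The assignment x = 4, y = 5, z = 3, w = 6 works:
  constraint 1 holds since z + x = 7.
  constraint 6 holds since z + x = 7.
  constraint 9 holds since x + w = 10 is even.
The rest check out directly.

Satisfiable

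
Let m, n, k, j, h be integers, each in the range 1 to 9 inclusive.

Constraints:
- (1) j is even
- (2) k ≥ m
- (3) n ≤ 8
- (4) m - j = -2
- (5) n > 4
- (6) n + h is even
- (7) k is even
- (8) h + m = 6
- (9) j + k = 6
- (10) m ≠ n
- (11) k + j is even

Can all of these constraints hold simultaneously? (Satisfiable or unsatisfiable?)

Satisfiable

Setting (m, n, k, j, h) = (2, 8, 2, 4, 4) satisfies everything: constraint 4: m - j = -2; constraint 8: h + m = 6, and the others follow.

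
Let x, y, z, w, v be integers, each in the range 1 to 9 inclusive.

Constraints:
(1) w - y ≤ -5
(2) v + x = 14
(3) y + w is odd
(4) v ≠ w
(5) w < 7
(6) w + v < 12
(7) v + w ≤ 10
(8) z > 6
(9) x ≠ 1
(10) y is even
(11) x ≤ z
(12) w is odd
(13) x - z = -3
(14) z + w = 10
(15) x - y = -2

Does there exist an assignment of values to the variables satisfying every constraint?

Setting (x, y, z, w, v) = (6, 8, 9, 1, 8) satisfies everything: constraint 1: w - y = -7; constraint 2: v + x = 14; constraint 6: w + v = 9, and the others follow.

Satisfiable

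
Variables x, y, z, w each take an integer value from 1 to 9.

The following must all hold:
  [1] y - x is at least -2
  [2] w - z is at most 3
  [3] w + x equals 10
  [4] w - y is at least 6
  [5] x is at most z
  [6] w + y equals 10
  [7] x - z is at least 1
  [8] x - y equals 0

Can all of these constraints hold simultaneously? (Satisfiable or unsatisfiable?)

Constraints 1, 2, 4, and 7 give z − w ≥ -3, w − y ≥ 6, y − x ≥ -2, x − z ≥ 1.
Adding all 4 inequalities: the left sides telescope to 0, and the right sides sum to (-3) + 6 + (-2) + 1 = 2. So 0 ≥ 2, which is false.

Unsatisfiable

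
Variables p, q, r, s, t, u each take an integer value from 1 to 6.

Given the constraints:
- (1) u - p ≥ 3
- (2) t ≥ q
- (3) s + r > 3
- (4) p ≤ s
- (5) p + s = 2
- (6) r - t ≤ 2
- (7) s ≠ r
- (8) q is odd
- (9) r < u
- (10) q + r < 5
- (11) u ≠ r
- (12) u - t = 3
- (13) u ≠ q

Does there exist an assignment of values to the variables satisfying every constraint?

Satisfiable

Try p = 1, q = 1, r = 3, s = 1, t = 3, u = 6.
Check constraint 1: u - p = 5; constraint 3: s + r = 4; constraint 5: p + s = 2. The remaining constraints are straightforward to verify.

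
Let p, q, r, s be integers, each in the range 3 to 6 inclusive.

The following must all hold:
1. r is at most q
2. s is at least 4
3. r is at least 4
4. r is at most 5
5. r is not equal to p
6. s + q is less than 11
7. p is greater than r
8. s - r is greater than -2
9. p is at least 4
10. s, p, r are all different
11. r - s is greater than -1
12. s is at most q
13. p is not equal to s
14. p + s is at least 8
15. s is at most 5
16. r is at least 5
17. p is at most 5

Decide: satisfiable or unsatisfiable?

Unsatisfiable

Constraints 2, 3, 4, 9, 15, and 17 confine each of s, p, r to the 2 values {4, 5}.
Constraint 10 requires all 3 of them to be distinct, but only 2 values are available — impossible by the pigeonhole principle.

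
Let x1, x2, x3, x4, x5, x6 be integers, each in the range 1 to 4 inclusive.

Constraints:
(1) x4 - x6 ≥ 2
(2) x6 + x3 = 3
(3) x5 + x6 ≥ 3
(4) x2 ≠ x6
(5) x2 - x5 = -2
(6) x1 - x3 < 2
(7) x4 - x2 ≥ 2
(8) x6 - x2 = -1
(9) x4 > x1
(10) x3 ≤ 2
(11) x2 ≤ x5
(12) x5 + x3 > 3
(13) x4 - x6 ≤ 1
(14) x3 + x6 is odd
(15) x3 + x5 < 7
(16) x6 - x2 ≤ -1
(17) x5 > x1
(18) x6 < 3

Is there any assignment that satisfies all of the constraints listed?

Unsatisfiable

Constraints 7, 13, and 16 give x4 − x2 ≥ 2, x2 − x6 ≥ 1, x6 − x4 ≥ -1.
Adding all 3 inequalities: the left sides telescope to 0, and the right sides sum to 2 + 1 + (-1) = 2. So 0 ≥ 2, which is false.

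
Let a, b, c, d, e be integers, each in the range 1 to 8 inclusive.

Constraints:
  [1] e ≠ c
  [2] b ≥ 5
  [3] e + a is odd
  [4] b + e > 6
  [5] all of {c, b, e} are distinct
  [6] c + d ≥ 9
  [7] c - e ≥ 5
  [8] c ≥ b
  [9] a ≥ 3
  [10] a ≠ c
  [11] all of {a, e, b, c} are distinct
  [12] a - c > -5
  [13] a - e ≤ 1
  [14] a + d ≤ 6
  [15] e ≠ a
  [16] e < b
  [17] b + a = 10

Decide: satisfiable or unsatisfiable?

Try a = 4, b = 6, c = 8, d = 2, e = 3.
Check constraint 4: b + e = 9; constraint 6: c + d = 10. The remaining constraints are straightforward to verify.

Satisfiable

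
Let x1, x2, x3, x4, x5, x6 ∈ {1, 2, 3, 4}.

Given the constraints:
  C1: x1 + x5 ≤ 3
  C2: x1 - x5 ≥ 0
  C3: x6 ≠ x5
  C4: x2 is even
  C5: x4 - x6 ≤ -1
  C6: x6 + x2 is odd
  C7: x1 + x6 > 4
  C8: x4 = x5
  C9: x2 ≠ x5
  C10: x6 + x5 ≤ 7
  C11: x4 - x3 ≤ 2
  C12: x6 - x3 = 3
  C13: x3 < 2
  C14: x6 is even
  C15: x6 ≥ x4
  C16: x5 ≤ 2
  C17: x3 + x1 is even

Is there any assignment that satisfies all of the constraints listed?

Constraint 14 makes x6 even and constraint 4 makes x2 even, so x6 + x2 must be even. Constraint 6 says x6 + x2 is odd — contradiction.

Unsatisfiable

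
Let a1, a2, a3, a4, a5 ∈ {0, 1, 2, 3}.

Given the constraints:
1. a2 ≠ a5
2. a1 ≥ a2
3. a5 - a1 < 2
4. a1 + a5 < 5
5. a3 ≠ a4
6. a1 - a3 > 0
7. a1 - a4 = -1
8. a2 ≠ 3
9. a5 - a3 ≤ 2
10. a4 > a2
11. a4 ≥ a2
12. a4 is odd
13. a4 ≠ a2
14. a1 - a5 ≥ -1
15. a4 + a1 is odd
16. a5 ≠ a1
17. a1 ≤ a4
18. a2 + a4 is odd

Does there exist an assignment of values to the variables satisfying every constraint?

Satisfiable

One satisfying assignment is a1 = 2, a2 = 2, a3 = 0, a4 = 3, a5 = 1.
For the less obvious constraints — constraint 3: a5 - a1 = -1; constraint 4: a1 + a5 = 3; constraint 6: a1 - a3 = 2 — and the others hold by inspection.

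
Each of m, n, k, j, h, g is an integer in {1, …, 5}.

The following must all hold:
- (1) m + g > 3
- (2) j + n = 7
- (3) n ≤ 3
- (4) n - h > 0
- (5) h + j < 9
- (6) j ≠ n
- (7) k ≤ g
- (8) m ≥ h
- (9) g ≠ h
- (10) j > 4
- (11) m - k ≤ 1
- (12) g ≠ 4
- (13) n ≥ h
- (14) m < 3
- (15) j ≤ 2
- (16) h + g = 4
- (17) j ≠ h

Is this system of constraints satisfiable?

Unsatisfiable

From constraint 15: j ≤ 2. From constraint 3: n ≤ 3. Hence j + n ≤ 5. But constraint 2 requires j + n = 7, and 7 > 5. Contradiction.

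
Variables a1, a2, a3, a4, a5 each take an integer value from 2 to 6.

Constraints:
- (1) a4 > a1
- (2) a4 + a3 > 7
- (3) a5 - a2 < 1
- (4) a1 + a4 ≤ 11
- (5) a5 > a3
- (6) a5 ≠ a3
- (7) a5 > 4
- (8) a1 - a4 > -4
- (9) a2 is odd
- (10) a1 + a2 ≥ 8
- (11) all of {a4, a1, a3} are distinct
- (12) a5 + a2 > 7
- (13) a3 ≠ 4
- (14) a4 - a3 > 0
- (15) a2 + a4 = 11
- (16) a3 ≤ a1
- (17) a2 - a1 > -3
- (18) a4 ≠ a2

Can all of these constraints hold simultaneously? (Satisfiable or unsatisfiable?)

Try a1 = 5, a2 = 5, a3 = 3, a4 = 6, a5 = 5.
Check constraint 2: a4 + a3 = 9; constraint 3: a5 - a2 = 0; constraint 4: a1 + a4 = 11. The remaining constraints are straightforward to verify.

Satisfiable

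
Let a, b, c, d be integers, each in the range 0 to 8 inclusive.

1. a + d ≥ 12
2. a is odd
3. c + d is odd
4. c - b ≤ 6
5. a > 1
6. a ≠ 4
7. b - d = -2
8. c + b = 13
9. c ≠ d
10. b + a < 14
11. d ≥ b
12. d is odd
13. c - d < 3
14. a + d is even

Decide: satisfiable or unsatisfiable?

Satisfiable

Setting (a, b, c, d) = (7, 5, 8, 7) satisfies everything: constraint 1: a + d = 14; constraint 4: c - b = 3, and the others follow.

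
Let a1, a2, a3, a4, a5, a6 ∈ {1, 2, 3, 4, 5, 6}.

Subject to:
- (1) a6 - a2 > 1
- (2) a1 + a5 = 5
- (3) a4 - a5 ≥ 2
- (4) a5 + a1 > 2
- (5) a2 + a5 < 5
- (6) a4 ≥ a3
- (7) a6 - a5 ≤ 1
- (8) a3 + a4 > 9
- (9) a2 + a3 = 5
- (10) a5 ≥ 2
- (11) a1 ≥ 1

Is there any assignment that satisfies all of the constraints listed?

Try a1 = 2, a2 = 1, a3 = 4, a4 = 6, a5 = 3, a6 = 3.
Check constraint 1: a6 - a2 = 2; constraint 2: a1 + a5 = 5; constraint 3: a4 - a5 = 3. The remaining constraints are straightforward to verify.

Satisfiable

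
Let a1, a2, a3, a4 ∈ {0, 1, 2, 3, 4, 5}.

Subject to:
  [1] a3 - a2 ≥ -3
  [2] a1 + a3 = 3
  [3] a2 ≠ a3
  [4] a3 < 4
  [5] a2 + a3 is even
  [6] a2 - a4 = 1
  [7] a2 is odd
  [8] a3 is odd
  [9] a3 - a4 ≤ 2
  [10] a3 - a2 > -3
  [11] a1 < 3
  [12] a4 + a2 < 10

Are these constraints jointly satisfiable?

Satisfiable

The assignment a1 = 0, a2 = 5, a3 = 3, a4 = 4 works:
  constraint 1 holds since a3 - a2 = -2.
  constraint 2 holds since a1 + a3 = 3.
  constraint 6 holds since a2 - a4 = 1.
The rest check out directly.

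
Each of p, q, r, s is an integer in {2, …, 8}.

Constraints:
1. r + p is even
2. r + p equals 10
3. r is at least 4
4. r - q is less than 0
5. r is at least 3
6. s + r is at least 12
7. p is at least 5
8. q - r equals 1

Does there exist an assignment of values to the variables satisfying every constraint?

Setting (p, q, r, s) = (5, 6, 5, 8) satisfies everything: constraint 2: r + p = 10; constraint 4: r - q = -1; constraint 6: s + r = 13, and the others follow.

Satisfiable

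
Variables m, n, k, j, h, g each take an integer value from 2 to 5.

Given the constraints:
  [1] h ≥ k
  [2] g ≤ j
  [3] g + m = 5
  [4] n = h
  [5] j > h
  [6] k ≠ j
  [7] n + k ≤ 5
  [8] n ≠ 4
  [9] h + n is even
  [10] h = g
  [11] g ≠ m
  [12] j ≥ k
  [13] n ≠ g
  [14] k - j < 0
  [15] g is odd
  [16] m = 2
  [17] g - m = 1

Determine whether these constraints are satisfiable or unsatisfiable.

Unsatisfiable

From constraints 4 and 10, n = h = g, so n = g. But constraint 13 says n ≠ g. Contradiction.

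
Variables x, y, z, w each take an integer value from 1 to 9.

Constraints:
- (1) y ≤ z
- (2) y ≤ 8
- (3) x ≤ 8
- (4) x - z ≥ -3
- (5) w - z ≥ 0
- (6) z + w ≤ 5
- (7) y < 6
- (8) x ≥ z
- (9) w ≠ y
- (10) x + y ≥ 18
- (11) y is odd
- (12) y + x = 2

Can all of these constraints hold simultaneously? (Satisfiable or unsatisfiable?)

From constraint 3: x ≤ 8. From constraint 2: y ≤ 8. Hence x + y ≤ 16. But constraint 10 requires x + y ≥ 18, and 18 > 16. Contradiction.

Unsatisfiable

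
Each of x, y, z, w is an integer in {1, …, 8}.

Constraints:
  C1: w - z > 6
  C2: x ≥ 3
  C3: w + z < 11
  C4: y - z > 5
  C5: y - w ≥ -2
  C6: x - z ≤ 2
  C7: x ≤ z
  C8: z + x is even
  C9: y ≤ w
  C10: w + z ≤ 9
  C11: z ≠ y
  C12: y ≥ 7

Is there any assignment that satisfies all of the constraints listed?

Unsatisfiable

From constraints 9 and 12: w ≥ y ≥ 7. From constraints 2 and 7: z ≥ x ≥ 3. Hence w + z ≥ 10. But constraint 10 requires w + z ≤ 9, and 9 < 10. Contradiction.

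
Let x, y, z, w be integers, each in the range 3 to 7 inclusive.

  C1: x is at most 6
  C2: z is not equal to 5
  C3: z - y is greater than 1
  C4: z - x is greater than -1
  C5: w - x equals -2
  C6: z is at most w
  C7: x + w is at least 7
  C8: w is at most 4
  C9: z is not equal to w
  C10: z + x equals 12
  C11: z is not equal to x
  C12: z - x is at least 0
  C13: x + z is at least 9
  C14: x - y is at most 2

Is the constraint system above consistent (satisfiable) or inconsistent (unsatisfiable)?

Unsatisfiable

From constraints 6 and 8: z ≤ w ≤ 4. From constraint 1: x ≤ 6. Hence z + x ≤ 10. But constraint 10 requires z + x = 12, and 12 > 10. Contradiction.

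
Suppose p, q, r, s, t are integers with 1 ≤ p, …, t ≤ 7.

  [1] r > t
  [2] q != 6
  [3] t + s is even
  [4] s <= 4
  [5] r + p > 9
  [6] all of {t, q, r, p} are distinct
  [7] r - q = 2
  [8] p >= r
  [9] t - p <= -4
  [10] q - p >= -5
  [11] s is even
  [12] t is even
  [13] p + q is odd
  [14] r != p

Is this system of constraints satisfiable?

Satisfiable

Try p = 6, q = 3, r = 5, s = 4, t = 2.
Check constraint 5: r + p = 11; constraint 7: r - q = 2; constraint 9: t - p = -4. The remaining constraints are straightforward to verify.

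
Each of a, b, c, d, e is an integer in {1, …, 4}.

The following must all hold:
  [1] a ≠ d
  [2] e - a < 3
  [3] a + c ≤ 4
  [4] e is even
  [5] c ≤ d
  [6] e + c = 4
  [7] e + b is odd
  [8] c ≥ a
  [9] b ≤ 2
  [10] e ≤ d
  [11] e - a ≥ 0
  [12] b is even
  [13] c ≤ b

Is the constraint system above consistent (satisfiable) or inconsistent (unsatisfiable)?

Unsatisfiable

Constraint 4 makes e even and constraint 12 makes b even, so e + b must be even. Constraint 7 says e + b is odd — contradiction.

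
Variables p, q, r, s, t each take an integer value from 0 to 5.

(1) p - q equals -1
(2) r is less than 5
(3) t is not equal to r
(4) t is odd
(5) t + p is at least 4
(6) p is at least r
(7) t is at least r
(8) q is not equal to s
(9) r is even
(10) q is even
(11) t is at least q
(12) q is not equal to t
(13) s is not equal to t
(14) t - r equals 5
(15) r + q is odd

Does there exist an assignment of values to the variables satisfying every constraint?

Unsatisfiable

Constraint 9 makes r even and constraint 10 makes q even, so r + q must be even. Constraint 15 says r + q is odd — contradiction.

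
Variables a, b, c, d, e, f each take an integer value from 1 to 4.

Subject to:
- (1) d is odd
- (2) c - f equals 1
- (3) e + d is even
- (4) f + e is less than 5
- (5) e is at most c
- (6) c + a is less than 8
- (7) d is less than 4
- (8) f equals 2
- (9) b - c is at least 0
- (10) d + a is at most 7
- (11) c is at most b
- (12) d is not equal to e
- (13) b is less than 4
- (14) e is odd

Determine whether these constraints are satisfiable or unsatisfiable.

Satisfiable

One satisfying assignment is a = 3, b = 3, c = 3, d = 3, e = 1, f = 2.
For the less obvious constraints — constraint 2: c - f = 1; constraint 4: f + e = 3 — and the others hold by inspection.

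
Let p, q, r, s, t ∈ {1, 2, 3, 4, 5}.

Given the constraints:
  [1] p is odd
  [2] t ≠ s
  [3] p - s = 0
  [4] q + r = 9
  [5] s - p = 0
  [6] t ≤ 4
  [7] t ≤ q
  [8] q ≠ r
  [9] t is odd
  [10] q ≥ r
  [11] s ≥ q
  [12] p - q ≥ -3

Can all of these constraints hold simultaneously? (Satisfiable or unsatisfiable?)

Satisfiable

Try p = 5, q = 5, r = 4, s = 5, t = 1.
Check constraint 3: p - s = 0; constraint 4: q + r = 9. The remaining constraints are straightforward to verify.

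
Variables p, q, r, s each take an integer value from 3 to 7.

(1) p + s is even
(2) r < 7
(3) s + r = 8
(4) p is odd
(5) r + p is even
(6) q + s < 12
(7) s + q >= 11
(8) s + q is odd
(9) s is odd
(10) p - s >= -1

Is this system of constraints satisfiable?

Satisfiable

The assignment p = 5, q = 6, r = 3, s = 5 works:
  constraint 3 holds since s + r = 8.
  constraint 6 holds since q + s = 11.
  constraint 7 holds since s + q = 11.
The rest check out directly.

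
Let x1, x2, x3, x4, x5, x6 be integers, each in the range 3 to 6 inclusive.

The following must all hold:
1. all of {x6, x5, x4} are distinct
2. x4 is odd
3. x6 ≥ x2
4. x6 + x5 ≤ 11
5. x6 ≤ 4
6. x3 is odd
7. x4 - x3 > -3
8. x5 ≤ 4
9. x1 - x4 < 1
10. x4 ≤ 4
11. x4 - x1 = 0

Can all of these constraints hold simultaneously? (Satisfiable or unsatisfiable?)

Unsatisfiable

Constraints 5, 8, and 10 confine each of x6, x5, x4 to the 2 values {3, 4} (the domain already gives each ≥ 3).
Constraint 1 requires all 3 of them to be distinct, but only 2 values are available — impossible by the pigeonhole principle.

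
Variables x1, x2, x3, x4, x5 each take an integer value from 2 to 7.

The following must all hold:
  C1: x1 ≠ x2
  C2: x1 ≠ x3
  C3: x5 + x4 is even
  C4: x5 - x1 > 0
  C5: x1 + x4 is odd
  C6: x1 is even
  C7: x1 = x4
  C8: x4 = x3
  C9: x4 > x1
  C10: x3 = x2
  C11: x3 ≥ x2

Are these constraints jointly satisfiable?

Unsatisfiable

From constraints 7, 8, and 10, x1 = x4 = x3 = x2, so x1 = x2. But constraint 1 says x1 ≠ x2. Contradiction.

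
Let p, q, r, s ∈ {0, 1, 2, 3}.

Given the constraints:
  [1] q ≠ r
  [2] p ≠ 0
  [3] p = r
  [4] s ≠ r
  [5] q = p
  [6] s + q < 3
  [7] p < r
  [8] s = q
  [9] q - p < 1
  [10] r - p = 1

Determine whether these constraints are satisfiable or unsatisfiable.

Unsatisfiable

From constraints 3, 5, and 8, s = q = p = r, so s = r. But constraint 4 says s ≠ r. Contradiction.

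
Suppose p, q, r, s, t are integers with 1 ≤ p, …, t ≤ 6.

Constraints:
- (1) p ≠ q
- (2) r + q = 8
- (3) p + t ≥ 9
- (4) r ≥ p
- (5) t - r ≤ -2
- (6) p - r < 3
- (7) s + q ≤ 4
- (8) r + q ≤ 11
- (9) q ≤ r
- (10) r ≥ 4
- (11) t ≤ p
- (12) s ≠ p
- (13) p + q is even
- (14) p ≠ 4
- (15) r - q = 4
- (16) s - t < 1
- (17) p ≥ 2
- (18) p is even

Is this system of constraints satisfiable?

The assignment p = 6, q = 2, r = 6, s = 2, t = 3 works:
  constraint 2 holds since r + q = 8.
  constraint 3 holds since p + t = 9.
The rest check out directly.

Satisfiable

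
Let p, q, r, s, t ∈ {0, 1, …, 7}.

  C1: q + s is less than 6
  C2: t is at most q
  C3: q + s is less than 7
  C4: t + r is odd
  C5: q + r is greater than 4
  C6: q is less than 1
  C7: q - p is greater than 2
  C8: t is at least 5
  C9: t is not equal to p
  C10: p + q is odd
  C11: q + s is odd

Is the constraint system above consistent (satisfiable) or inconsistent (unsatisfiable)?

Unsatisfiable

From constraints 2 and 8: q ≥ t and t ≥ 5, so q ≥ 5. From constraint 6: q ≤ 0. But 0 < 5, so no value of q works.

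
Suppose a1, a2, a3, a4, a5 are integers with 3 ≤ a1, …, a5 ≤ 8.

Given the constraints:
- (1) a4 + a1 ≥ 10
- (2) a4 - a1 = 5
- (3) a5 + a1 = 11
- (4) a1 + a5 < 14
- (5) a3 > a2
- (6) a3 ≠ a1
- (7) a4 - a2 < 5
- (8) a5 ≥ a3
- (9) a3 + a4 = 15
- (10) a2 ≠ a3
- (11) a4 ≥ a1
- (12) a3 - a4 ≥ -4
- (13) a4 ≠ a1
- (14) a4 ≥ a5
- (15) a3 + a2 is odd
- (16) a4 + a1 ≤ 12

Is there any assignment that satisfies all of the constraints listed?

Satisfiable

Setting (a1, a2, a3, a4, a5) = (3, 4, 7, 8, 8) satisfies everything: constraint 1: a4 + a1 = 11; constraint 2: a4 - a1 = 5; constraint 3: a5 + a1 = 11, and the others follow.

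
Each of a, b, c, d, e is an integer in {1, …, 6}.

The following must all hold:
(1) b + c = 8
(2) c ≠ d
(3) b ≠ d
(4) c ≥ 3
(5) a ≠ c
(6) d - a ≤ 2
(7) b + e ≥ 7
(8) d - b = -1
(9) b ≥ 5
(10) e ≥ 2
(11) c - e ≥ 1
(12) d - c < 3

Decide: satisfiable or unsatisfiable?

One satisfying assignment is a = 4, b = 5, c = 3, d = 4, e = 2.
For the less obvious constraints — constraint 1: b + c = 8; constraint 6: d - a = 0 — and the others hold by inspection.

Satisfiable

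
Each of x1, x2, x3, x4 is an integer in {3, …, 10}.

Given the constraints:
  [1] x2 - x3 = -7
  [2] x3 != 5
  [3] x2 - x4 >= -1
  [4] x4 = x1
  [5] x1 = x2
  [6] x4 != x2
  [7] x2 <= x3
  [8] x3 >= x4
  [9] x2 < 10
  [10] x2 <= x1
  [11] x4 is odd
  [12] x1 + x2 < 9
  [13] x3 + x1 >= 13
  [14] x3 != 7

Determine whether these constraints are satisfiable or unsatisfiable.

Unsatisfiable

From constraints 4 and 5, x4 = x1 = x2, so x4 = x2. But constraint 6 says x4 ≠ x2. Contradiction.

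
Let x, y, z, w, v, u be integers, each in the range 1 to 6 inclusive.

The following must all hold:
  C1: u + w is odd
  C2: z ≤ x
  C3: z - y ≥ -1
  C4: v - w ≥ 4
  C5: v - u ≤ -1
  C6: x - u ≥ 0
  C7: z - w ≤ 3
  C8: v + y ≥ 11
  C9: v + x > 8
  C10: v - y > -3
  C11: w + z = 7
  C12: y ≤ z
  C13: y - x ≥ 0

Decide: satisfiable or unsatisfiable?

Constraints 3, 4, 5, 6, 7, and 13 give w − z ≥ -3, z − y ≥ -1, y − x ≥ 0, x − u ≥ 0, u − v ≥ 1, v − w ≥ 4.
Adding all 6 inequalities: the left sides telescope to 0, and the right sides sum to (-3) + (-1) + 0 + 0 + 1 + 4 = 1. So 0 ≥ 1, which is false.

Unsatisfiable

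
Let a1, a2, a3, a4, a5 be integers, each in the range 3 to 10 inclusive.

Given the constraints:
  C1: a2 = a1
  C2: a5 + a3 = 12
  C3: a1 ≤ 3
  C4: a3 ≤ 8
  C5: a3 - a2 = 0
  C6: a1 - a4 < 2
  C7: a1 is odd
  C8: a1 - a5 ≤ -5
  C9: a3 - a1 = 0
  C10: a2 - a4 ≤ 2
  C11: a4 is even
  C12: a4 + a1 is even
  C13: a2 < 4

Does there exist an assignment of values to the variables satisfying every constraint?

Constraint 11 makes a4 even and constraint 7 makes a1 odd, so a4 + a1 must be odd. Constraint 12 says a4 + a1 is even — contradiction.

Unsatisfiable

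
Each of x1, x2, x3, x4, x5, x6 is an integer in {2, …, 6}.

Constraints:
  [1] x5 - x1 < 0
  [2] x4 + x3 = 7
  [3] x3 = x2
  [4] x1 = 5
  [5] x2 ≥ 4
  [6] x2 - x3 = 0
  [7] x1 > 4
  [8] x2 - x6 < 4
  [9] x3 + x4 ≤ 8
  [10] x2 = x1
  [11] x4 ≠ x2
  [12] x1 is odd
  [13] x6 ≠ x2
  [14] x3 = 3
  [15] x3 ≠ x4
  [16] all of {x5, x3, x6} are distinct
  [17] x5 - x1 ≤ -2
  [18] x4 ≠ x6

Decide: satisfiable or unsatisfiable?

Constraint 14 fixes x3 = 3 and constraint 4 fixes x1 = 5. Constraints 3 and 10 give x3 = x2 = x1, so x3 = x1. But 3 ≠ 5 — contradiction.

Unsatisfiable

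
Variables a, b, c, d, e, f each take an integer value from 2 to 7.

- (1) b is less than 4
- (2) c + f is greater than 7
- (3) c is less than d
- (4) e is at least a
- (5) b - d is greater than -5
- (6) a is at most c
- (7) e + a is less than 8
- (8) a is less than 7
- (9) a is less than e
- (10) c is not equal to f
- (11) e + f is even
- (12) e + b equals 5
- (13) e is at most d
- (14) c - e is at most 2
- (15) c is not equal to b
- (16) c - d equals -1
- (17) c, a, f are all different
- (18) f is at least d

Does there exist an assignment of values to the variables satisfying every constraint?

Satisfiable

Take a = 2, b = 2, c = 3, d = 4, e = 3, f = 5. Then constraint 2: c + f = 8; constraint 5: b - d = -2; constraint 7: e + a = 5, and every other listed constraint is also met.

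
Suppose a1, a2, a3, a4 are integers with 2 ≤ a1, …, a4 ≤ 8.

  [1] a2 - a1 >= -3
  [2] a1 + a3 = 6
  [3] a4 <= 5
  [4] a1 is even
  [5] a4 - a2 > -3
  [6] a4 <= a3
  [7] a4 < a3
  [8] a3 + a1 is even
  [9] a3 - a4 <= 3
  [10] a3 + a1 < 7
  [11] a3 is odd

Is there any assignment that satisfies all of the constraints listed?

Unsatisfiable

Constraint 11 makes a3 odd and constraint 4 makes a1 even, so a3 + a1 must be odd. Constraint 8 says a3 + a1 is even — contradiction.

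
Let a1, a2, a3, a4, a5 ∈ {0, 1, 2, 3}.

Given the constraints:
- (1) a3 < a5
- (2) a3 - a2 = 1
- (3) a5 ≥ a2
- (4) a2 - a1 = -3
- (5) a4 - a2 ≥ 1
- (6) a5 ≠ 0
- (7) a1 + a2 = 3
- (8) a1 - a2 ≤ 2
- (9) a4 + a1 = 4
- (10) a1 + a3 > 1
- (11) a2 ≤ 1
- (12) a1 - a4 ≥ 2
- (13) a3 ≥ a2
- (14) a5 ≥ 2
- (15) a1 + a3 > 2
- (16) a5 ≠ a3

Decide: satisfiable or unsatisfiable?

Unsatisfiable

Constraints 5, 8, and 12 give a4 − a2 ≥ 1, a2 − a1 ≥ -2, a1 − a4 ≥ 2.
Adding all 3 inequalities: the left sides telescope to 0, and the right sides sum to 1 + (-2) + 2 = 1. So 0 ≥ 1, which is false.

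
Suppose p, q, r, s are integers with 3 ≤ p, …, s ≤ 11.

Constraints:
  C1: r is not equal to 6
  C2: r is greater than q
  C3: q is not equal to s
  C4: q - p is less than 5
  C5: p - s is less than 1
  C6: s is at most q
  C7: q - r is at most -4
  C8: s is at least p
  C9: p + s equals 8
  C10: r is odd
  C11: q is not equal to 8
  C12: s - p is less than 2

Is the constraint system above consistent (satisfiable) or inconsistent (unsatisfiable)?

Satisfiable

Try p = 4, q = 6, r = 11, s = 4.
Check constraint 4: q - p = 2; constraint 5: p - s = 0; constraint 7: q - r = -5. The remaining constraints are straightforward to verify.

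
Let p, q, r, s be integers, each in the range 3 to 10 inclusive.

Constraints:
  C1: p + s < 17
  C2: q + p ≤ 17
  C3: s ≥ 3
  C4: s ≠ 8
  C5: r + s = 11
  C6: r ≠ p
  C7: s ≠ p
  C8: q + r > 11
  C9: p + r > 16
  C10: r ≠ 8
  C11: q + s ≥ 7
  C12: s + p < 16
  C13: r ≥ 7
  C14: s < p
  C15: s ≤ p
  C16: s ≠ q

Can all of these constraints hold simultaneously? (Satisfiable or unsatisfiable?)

One satisfying assignment is p = 10, q = 6, r = 7, s = 4.
For the less obvious constraints — constraint 1: p + s = 14; constraint 2: q + p = 16; constraint 5: r + s = 11 — and the others hold by inspection.

Satisfiable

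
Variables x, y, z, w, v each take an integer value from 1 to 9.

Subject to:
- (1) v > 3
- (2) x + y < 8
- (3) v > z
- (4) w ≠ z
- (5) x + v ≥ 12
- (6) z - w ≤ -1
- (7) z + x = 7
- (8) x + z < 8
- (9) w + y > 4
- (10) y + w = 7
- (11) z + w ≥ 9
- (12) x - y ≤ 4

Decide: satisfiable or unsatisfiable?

Try x = 4, y = 1, z = 3, w = 6, v = 8.
Check constraint 2: x + y = 5; constraint 5: x + v = 12; constraint 6: z - w = -3. The remaining constraints are straightforward to verify.

Satisfiable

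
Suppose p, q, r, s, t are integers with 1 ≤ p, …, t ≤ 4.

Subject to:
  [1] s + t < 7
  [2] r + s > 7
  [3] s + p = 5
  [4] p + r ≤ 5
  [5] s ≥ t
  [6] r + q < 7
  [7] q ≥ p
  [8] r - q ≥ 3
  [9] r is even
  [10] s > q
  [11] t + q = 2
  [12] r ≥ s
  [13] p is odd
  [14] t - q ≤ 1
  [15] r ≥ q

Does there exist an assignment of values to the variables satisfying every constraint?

Satisfiable

Setting (p, q, r, s, t) = (1, 1, 4, 4, 1) satisfies everything: constraint 1: s + t = 5; constraint 2: r + s = 8; constraint 3: s + p = 5, and the others follow.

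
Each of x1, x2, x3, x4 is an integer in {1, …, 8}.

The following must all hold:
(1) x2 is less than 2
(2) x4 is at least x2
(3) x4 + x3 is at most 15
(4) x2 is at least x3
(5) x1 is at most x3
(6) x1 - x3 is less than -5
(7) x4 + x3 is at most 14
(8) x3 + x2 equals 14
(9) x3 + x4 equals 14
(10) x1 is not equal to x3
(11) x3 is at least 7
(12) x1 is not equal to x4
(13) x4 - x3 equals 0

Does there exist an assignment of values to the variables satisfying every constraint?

Unsatisfiable

From constraints 4 and 11: x2 ≥ x3 and x3 ≥ 7, so x2 ≥ 7. From constraint 1: x2 ≤ 1. But 1 < 7, so no value of x2 works.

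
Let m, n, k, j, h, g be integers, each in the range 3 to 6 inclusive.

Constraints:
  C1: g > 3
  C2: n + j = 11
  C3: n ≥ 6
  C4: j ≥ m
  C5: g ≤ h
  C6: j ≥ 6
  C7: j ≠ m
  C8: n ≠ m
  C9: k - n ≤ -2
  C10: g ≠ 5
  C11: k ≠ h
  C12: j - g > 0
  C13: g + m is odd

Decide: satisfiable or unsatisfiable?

Unsatisfiable

From constraint 3: n ≥ 6. From constraint 6: j ≥ 6. Hence n + j ≥ 12. But constraint 2 requires n + j = 11, and 11 < 12. Contradiction.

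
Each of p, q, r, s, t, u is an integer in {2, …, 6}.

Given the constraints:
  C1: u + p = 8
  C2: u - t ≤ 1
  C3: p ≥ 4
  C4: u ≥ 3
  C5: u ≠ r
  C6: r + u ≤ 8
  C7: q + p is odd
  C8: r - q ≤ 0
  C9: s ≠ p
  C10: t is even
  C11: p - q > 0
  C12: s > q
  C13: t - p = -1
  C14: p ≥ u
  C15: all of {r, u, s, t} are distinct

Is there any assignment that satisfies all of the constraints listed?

Take p = 5, q = 4, r = 2, s = 6, t = 4, u = 3. Then constraint 1: u + p = 8; constraint 2: u - t = -1; constraint 6: r + u = 5, and every other listed constraint is also met.

Satisfiable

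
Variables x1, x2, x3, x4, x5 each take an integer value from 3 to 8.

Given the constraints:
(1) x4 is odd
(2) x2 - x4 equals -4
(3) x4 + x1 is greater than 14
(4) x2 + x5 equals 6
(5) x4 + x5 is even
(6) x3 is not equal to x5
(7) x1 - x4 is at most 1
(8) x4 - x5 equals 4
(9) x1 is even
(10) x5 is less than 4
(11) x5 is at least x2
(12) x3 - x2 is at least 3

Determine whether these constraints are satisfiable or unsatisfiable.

Take x1 = 8, x2 = 3, x3 = 7, x4 = 7, x5 = 3. Then constraint 2: x2 - x4 = -4; constraint 3: x4 + x1 = 15, and every other listed constraint is also met.

Satisfiable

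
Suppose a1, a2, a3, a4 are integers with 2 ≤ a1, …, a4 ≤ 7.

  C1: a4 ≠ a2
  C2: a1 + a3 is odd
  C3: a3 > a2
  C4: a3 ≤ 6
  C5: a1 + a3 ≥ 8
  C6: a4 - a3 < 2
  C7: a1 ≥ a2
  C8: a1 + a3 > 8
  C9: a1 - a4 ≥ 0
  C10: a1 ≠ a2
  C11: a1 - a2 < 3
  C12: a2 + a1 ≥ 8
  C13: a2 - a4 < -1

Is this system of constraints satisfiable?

Try a1 = 5, a2 = 3, a3 = 4, a4 = 5.
Check constraint 5: a1 + a3 = 9; constraint 6: a4 - a3 = 1; constraint 8: a1 + a3 = 9. The remaining constraints are straightforward to verify.

Satisfiable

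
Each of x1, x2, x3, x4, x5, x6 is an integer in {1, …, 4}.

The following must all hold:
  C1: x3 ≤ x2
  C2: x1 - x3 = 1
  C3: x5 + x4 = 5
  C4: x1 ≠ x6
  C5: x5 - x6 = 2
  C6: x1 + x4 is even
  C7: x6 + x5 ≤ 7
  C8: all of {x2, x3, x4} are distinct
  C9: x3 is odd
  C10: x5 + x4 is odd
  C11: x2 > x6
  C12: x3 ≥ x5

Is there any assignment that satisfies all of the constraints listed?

Setting (x1, x2, x3, x4, x5, x6) = (4, 4, 3, 2, 3, 1) satisfies everything: constraint 2: x1 - x3 = 1; constraint 3: x5 + x4 = 5; constraint 5: x5 - x6 = 2, and the others follow.

Satisfiable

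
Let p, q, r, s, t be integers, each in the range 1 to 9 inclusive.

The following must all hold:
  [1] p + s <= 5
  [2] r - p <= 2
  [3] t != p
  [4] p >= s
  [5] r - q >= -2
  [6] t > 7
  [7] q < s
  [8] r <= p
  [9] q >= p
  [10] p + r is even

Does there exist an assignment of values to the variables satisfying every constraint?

Constraints 4, 7, and 9 give s ≤ p, p ≤ q, q < s. Chaining: s ≤ p ≤ q < s, which forces s < s — impossible.

Unsatisfiable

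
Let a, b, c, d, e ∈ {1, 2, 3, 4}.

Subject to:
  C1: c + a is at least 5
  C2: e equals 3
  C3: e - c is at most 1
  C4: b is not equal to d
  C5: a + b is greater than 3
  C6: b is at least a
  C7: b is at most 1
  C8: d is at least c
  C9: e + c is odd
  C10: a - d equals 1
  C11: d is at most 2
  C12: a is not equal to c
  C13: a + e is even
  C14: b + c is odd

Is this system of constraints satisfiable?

Unsatisfiable

From constraints 8 and 11: c ≤ d ≤ 2. From constraints 6 and 7: a ≤ b ≤ 1. Hence c + a ≤ 3. But constraint 1 requires c + a ≥ 5, and 5 > 3. Contradiction.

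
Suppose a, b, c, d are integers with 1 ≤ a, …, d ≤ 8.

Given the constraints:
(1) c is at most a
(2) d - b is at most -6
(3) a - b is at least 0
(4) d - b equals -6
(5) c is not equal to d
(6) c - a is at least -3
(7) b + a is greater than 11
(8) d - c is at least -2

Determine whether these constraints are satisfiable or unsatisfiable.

Constraints 2, 3, 6, and 8 give d − c ≥ -2, c − a ≥ -3, a − b ≥ 0, b − d ≥ 6.
Adding all 4 inequalities: the left sides telescope to 0, and the right sides sum to (-2) + (-3) + 0 + 6 = 1. So 0 ≥ 1, which is false.

Unsatisfiable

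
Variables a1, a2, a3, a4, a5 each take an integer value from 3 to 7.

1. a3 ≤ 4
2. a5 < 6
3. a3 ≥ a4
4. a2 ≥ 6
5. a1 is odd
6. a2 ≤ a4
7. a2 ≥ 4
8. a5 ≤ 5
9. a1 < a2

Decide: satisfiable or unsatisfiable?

Unsatisfiable

From constraints 4 and 6: a4 ≥ a2 and a2 ≥ 6, so a4 ≥ 6. From constraints 1 and 3: a4 ≤ a3 and a3 ≤ 4, so a4 ≤ 4. But 4 < 6, so no value of a4 works.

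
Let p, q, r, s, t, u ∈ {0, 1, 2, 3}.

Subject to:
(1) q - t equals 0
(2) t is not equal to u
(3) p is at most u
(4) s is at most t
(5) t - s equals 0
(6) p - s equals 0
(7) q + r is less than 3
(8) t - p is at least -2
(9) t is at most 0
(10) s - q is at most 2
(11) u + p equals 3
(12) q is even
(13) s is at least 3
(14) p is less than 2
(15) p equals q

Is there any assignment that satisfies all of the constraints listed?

Unsatisfiable

From constraints 4 and 13: t ≥ s and s ≥ 3, so t ≥ 3. From constraint 9: t ≤ 0. But 0 < 3, so no value of t works.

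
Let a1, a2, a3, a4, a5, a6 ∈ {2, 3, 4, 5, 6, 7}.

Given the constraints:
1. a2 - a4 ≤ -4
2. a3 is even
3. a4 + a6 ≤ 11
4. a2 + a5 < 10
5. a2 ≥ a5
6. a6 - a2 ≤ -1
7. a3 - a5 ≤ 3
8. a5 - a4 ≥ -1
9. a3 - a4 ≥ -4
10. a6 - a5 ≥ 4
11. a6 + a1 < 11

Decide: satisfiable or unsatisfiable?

Unsatisfiable

Constraints 1, 6, 7, 9, and 10 give a3 − a4 ≥ -4, a4 − a2 ≥ 4, a2 − a6 ≥ 1, a6 − a5 ≥ 4, a5 − a3 ≥ -3.
Adding all 5 inequalities: the left sides telescope to 0, and the right sides sum to (-4) + 4 + 1 + 4 + (-3) = 2. So 0 ≥ 2, which is false.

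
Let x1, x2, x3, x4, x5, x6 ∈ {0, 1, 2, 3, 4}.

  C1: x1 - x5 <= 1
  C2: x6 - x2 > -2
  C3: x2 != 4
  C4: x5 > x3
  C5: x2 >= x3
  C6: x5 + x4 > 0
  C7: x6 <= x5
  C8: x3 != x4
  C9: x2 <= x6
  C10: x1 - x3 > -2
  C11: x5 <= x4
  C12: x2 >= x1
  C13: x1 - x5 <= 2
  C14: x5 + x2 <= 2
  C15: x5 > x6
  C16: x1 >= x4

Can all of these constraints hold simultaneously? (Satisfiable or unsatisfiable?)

Constraints 9, 11, 12, 15, and 16 give x4 ≤ x1, x1 ≤ x2, x2 ≤ x6, x6 < x5, x5 ≤ x4. Chaining: x4 ≤ x1 ≤ x2 ≤ x6 < x5 ≤ x4, which forces x4 < x4 — impossible.

Unsatisfiable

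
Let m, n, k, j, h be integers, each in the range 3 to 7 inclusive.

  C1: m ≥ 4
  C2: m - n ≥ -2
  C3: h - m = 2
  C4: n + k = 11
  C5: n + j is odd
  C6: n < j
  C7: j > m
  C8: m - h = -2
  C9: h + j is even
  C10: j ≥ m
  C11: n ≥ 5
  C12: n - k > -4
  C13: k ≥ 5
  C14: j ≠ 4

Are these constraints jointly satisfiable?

Setting (m, n, k, j, h) = (4, 5, 6, 6, 6) satisfies everything: constraint 2: m - n = -1; constraint 3: h - m = 2; constraint 4: n + k = 11, and the others follow.

Satisfiable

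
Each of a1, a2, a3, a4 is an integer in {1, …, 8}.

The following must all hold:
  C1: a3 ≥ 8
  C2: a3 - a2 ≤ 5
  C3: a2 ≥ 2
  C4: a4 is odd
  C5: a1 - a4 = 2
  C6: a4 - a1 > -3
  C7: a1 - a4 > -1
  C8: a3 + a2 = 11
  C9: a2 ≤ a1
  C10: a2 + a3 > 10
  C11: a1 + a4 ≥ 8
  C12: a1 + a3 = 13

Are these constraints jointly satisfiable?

Satisfiable

One satisfying assignment is a1 = 5, a2 = 3, a3 = 8, a4 = 3.
For the less obvious constraints — constraint 2: a3 - a2 = 5; constraint 5: a1 - a4 = 2; constraint 6: a4 - a1 = -2 — and the others hold by inspection.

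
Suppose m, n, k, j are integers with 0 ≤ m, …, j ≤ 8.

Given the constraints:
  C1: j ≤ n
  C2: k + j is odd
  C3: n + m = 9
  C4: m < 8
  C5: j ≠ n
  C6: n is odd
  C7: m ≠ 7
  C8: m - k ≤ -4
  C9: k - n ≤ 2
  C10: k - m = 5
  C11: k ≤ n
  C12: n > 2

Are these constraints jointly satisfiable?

Take m = 2, n = 7, k = 7, j = 2. Then constraint 3: n + m = 9; constraint 8: m - k = -5, and every other listed constraint is also met.

Satisfiable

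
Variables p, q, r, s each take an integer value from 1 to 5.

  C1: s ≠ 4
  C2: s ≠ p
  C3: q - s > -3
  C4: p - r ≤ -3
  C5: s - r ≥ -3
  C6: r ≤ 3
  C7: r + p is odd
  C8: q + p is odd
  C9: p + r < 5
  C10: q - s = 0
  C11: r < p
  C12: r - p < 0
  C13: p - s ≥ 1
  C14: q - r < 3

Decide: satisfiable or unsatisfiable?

Constraints 4, 5, and 13 give s − r ≥ -3, r − p ≥ 3, p − s ≥ 1.
Adding all 3 inequalities: the left sides telescope to 0, and the right sides sum to (-3) + 3 + 1 = 1. So 0 ≥ 1, which is false.

Unsatisfiable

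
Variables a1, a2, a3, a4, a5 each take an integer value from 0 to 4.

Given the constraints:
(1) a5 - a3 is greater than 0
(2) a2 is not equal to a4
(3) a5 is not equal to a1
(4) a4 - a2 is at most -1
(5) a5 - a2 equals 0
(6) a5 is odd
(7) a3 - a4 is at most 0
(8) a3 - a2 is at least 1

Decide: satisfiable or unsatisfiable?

Constraints 4, 7, and 8 give a4 − a3 ≥ 0, a3 − a2 ≥ 1, a2 − a4 ≥ 1.
Adding all 3 inequalities: the left sides telescope to 0, and the right sides sum to 0 + 1 + 1 = 2. So 0 ≥ 2, which is false.

Unsatisfiable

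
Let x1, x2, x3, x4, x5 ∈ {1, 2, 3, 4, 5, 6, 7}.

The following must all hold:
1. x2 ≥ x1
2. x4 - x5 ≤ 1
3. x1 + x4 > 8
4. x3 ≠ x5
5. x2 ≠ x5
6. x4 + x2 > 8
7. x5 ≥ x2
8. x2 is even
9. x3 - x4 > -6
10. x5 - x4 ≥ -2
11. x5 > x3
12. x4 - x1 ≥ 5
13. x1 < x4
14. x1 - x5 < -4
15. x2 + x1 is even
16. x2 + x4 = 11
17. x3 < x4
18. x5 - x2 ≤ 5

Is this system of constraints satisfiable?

Satisfiable

Setting (x1, x2, x3, x4, x5) = (2, 4, 4, 7, 7) satisfies everything: constraint 2: x4 - x5 = 0; constraint 3: x1 + x4 = 9; constraint 6: x4 + x2 = 11, and the others follow.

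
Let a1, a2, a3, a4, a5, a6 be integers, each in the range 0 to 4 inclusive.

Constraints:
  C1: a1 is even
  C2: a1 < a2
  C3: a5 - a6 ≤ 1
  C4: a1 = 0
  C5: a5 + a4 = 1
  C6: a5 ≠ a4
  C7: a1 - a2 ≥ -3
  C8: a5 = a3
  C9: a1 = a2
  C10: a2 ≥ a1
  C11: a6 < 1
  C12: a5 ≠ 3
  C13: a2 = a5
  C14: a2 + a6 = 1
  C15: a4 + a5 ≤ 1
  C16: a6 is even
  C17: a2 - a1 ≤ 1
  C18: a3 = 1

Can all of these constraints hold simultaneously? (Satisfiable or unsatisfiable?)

Constraint 4 fixes a1 = 0 and constraint 18 fixes a3 = 1. Constraints 8, 9, and 13 give a1 = a2 = a5 = a3, so a1 = a3. But 0 ≠ 1 — contradiction.

Unsatisfiable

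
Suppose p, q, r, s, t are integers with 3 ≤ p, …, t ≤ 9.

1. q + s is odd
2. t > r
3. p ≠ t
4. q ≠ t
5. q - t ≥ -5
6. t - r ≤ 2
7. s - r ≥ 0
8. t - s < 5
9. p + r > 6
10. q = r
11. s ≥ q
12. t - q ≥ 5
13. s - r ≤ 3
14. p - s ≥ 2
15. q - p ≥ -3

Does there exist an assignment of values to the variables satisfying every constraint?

Unsatisfiable

Constraints 6, 7, 12, 14, and 15 give r − t ≥ -2, t − q ≥ 5, q − p ≥ -3, p − s ≥ 2, s − r ≥ 0.
Adding all 5 inequalities: the left sides telescope to 0, and the right sides sum to (-2) + 5 + (-3) + 2 + 0 = 2. So 0 ≥ 2, which is false.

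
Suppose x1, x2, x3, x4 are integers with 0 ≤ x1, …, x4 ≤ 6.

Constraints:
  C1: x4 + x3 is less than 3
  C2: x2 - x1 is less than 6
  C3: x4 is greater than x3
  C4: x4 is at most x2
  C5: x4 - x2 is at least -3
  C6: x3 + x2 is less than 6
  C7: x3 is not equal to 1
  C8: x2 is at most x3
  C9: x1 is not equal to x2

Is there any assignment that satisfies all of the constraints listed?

Constraints 3, 4, and 8 give x2 ≤ x3, x3 < x4, x4 ≤ x2. Chaining: x2 ≤ x3 < x4 ≤ x2, which forces x2 < x2 — impossible.

Unsatisfiable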